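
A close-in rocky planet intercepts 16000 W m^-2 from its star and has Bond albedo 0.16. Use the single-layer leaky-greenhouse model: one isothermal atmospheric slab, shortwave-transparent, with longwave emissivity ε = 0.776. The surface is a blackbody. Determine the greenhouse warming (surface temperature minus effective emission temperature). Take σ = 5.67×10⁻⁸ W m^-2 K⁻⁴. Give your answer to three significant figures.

The planet radiates to space at T_e = [S(1−α)/(4σ)]^(1/4) = 493.4 K.
Surface balance with a leaky layer gives σT_s⁴ = σT_e⁴·2/(2−ε), so T_s = T_e·[2/(2−0.776)]^(1/4) = 557.8 K.
Greenhouse warming: T_s − T_e = 64.44 K.

64.4 K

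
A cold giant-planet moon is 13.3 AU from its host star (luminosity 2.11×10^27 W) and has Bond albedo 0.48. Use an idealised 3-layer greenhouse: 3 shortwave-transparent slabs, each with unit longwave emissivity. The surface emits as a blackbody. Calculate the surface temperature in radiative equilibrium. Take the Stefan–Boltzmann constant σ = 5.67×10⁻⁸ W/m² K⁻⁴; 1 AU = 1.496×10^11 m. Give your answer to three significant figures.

140 K

Orbital distance: d = 13.3 AU = 1.990×10^12 m.
S = L/(4πd²) = 42.41 W/m².
OLR = S(1−α)/4 = 5.514 W/m²; the top layer radiates at T_e = 99.30 K.
Layer-by-layer balance gives σT_s⁴ = (N+1)σT_e⁴, so T_s = 4^¼·99.30 = 140.4 K.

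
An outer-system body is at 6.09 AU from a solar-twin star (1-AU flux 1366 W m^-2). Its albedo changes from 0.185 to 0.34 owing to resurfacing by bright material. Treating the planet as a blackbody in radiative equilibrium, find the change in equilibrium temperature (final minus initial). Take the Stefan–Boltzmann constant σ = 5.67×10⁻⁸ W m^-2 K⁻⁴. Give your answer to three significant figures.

Flux at the orbit: S = 1366/(6.09)² = 36.83 W m^-2.
Initial: T₁ = [S(1−0.185)/(4σ)]^(1/4) = 107.3 K.
Final:   T₂ = [S(1−0.34)/(4σ)]^(1/4) = 101.7 K.
ΔT = T₂ − T₁ = -5.510 K.

-5.51 K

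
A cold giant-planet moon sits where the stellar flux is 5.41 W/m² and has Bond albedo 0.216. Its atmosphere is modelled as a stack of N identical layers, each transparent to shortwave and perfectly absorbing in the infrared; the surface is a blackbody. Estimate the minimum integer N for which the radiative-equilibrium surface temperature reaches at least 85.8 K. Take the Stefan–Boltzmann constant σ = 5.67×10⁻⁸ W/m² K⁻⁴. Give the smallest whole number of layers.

2

OLR = S(1−α)/4 = 1.060 W/m²; the top layer radiates at T_e = 65.76 K.
Need (N+1)T_e⁴ ≥ T_s⁴, i.e. N+1 ≥ (85.8/65.76)⁴ = 2.898.
The minimum whole number is N = 2.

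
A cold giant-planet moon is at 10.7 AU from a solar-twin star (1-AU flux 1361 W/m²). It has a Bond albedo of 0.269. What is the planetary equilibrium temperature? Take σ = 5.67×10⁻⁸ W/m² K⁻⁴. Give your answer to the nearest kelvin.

79 K

Irradiance scales as 1/d², so S = 1361 W/m² × (1/10.7)² = 11.89 W/m².
Averaging over the sphere, the absorbed flux is S(1−α)/4 = 2.172 W/m².
Balancing against σT⁴: T = (2.172/5.67×10⁻⁸)^(1/4) = 78.68 K.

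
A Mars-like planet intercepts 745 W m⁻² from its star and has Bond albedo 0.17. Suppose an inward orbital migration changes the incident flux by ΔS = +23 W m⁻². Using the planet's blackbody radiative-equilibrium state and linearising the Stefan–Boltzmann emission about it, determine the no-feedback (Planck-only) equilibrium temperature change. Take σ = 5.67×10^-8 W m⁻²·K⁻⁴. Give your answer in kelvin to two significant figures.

Reference equilibrium: T_e = [S(1−α)/(4σ)]^(1/4) = 228.5 K.
ΔF = Δ[S(1−α)]/4 = (1−0.17)·+23/4 = 4.772 W m⁻².
Planck response: λ_P = 4σT_e³ = 4·5.67×10⁻⁸·(228.5)³ = 2.706 W m⁻²/K.
ΔT₀ = ΔF/λ_P = 4.772/2.706 = 1.76 K.

1.8 kelvin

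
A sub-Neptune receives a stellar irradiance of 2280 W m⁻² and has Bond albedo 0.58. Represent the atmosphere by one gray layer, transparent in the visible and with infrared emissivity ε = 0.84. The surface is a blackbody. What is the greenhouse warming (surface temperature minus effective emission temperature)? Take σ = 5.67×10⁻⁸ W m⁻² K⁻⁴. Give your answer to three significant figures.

37.2 kelvin

The planet radiates to space at T_e = [S(1−α)/(4σ)]^(1/4) = 254.9 K.
Surface balance with a leaky layer gives σT_s⁴ = σT_e⁴·2/(2−ε), so T_s = T_e·[2/(2−0.84)]^(1/4) = 292.1 K.
The atmosphere warms the surface by 37.19 K.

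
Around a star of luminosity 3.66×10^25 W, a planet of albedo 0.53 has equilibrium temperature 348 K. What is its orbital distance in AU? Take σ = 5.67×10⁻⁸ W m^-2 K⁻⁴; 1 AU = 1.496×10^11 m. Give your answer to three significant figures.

Energy balance gives S = 4σT⁴/(1−α) = 7077 W m^-2.
Then d = [L/(4πS)]^(1/2) = 2.029×10^10 m, i.e. 0.1356 AU.

0.136 AU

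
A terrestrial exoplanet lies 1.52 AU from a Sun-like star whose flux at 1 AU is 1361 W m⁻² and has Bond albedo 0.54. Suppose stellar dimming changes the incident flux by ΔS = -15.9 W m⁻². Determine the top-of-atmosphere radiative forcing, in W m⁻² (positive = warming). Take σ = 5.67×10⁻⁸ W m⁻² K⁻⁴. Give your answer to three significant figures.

By the inverse-square law, S = 1361/1.52² = 589.1 W m⁻².
TOA radiative forcing: ΔF = (1−α)ΔS/4 = 0.46·(-15.9)/4 = -1.828 W m⁻².

-1.83 W m⁻²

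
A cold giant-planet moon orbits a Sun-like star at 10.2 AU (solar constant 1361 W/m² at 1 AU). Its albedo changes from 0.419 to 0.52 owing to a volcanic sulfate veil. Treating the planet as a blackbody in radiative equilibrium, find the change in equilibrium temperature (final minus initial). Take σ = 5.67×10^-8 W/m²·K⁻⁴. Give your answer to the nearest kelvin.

Irradiance scales as 1/d², so S = 1361 W/m² × (1/10.2)² = 13.08 W/m².
With α = 0.419, T₁ = 76.08 K.
With α = 0.52, T₂ = 72.54 K.
ΔT = T₂ − T₁ = -3.547 K.

-4 K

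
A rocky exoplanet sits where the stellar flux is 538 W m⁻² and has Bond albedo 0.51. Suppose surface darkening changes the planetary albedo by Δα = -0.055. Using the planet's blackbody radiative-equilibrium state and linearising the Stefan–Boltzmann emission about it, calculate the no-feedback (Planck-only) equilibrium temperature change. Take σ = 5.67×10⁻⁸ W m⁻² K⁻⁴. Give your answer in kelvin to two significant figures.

Reference equilibrium: T_e = [S(1−α)/(4σ)]^(1/4) = 184.6 K.
TOA radiative forcing: ΔF = −S·Δα/4 = −538.0·(-0.055)/4 = 7.397 W m⁻².
Planck response: λ_P = 4σT_e³ = 4·5.67×10⁻⁸·(184.6)³ = 1.428 W m⁻²/K.
ΔT₀ = ΔF/λ_P = 7.397/1.428 = 5.18 K.

5.2 kelvin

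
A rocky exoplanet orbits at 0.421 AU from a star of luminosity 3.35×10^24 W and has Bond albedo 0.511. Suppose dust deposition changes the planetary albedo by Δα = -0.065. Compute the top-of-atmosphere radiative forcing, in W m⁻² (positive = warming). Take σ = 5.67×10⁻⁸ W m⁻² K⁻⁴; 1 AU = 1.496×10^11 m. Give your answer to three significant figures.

1.09 W m⁻²

d = 0.421 × 1.496×10^11 m = 6.298×10^10 m.
Spreading L over a sphere of radius d: S = 3.35×10^24/(4π·6.30×10^10²) = 67.21 W m⁻².
TOA radiative forcing: ΔF = −S·Δα/4 = −67.21·(-0.065)/4 = 1.092 W m⁻².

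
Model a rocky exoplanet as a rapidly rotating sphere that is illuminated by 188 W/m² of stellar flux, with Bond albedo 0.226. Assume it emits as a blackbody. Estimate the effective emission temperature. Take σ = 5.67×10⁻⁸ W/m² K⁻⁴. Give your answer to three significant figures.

159 K

Averaging over the sphere, the absorbed flux is S(1−α)/4 = 36.38 W/m².
Set σT⁴ = 36.38 → T = (36.38/σ)^(1/4) = 159.2 K.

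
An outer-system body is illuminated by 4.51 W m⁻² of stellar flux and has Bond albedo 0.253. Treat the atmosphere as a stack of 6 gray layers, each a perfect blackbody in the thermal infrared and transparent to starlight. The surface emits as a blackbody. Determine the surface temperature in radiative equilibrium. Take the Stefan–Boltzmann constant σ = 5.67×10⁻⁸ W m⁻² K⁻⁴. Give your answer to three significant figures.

101 kelvin

The effective emission temperature is T_e = [S(1−α)/(4σ)]^¼ = 62.08 K.
With N = 6 opaque layers, T_s = (N+1)^(1/4)·T_e = 7^(1/4)·62.08 = 101.0 K.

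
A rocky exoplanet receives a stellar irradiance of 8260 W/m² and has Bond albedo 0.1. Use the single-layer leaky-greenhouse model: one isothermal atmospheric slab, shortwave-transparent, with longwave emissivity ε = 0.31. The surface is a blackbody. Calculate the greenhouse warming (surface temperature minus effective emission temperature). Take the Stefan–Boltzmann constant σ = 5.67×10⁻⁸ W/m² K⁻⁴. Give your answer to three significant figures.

Effective emission temperature (TOA balance): σT_e⁴ = S(1−α)/4 = 1858 W/m² → T_e = 425.5 K.
Surface balance with a leaky layer gives σT_s⁴ = σT_e⁴·2/(2−ε), so T_s = T_e·[2/(2−0.31)]^(1/4) = 443.8 K.
The atmosphere warms the surface by 18.30 K.

18.3 K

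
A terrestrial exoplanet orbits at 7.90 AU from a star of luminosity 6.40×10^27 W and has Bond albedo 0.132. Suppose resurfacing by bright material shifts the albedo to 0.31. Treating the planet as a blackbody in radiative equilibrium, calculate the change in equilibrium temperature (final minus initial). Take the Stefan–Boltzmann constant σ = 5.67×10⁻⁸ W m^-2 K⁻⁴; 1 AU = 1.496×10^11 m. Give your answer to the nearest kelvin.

d = 7.90 × 1.496×10^11 m = 1.182×10^12 m.
S = L/(4πd²) = 364.6 W m^-2.
With α = 0.132, T₁ = 193.3 K.
With α = 0.31, T₂ = 182.5 K.
ΔT = T₂ − T₁ = -10.78 K.

-11 K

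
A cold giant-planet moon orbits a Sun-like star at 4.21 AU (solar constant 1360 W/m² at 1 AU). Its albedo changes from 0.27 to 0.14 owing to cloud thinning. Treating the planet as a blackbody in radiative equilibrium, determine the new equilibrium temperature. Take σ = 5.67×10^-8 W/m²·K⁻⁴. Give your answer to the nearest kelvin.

By the inverse-square law, S = 1360/4.21² = 76.73 W/m².
With the new albedo, S(1−α₂)/4 = 16.50 W/m², so T₂ = 130.6 K.

131 K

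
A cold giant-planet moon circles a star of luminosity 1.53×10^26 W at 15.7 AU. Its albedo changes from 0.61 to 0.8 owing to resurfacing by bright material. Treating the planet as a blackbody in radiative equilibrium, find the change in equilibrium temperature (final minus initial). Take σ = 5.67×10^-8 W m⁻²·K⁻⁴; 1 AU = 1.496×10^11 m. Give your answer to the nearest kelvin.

d = 15.7 × 1.496×10^11 m = 2.349×10^12 m.
Spreading L over a sphere of radius d: S = 1.53×10^26/(4π·2.35×10^12²) = 2.207 W m⁻².
Initial: T₁ = [S(1−0.61)/(4σ)]^(1/4) = 44.14 K.
After:  T₂ = [2.207·0.2/(4σ)]^(1/4) = 37.35 K.
ΔT = T₂ − T₁ = -6.787 K.

-7 K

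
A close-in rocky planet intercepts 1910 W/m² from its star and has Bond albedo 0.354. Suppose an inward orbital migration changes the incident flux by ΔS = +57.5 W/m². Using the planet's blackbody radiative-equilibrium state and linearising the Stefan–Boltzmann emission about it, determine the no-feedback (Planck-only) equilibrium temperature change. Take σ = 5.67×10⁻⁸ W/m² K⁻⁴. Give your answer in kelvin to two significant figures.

2.0 K

Unperturbed T_e = [1910·(1−0.354)/(4σ)]^¼ = 271.6 K.
Only a fraction (1−α) is absorbed and it's spread over 4πR², so ΔF = (1−α)ΔS/4 = 9.286 W/m².
Linearising σT⁴ gives d(σT⁴)/dT = 4σT_e³ = 4.543 W/m² per K.
So ΔT₀ = 9.286/4.543 = 2.04 K.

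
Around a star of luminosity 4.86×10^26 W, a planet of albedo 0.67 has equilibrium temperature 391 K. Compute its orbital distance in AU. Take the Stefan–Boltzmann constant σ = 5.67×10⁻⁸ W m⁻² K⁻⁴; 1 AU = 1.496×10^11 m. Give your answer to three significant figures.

Required flux: S = 4σT⁴/(1−α) = 16060 W m⁻².
From L = 4πd²S, d = √(4.86×10^26/(4π·16060)) = 4.907×10^10 m = 0.3280 AU.

0.328 AU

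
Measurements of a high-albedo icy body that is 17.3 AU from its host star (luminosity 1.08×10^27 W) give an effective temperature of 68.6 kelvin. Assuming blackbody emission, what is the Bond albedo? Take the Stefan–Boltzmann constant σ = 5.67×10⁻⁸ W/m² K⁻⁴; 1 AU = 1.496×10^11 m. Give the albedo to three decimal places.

0.609

Orbital distance: d = 17.3 AU = 2.588×10^12 m.
S = L/(4πd²) = 12.83 W/m².
Rearranging the radiative balance, α = 1 − 4σT⁴/S.
4σT⁴ = 4·5.67×10⁻⁸·(68.6)⁴ = 5.023 W/m².
1−α = 5.023/12.83 = 0.3915, so α = 0.6085.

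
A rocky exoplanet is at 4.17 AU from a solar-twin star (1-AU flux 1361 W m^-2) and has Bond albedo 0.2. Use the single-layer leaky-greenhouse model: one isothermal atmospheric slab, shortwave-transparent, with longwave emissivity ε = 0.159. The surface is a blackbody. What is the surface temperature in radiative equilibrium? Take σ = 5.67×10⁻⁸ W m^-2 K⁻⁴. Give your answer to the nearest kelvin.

132 K

By the inverse-square law, S = 1361/4.17² = 78.27 W m^-2.
The planet radiates to space at T_e = [S(1−α)/(4σ)]^(1/4) = 128.9 K.
Surface balance with a leaky layer gives σT_s⁴ = σT_e⁴·2/(2−ε), so T_s = T_e·[2/(2−0.159)]^(1/4) = 131.6 K.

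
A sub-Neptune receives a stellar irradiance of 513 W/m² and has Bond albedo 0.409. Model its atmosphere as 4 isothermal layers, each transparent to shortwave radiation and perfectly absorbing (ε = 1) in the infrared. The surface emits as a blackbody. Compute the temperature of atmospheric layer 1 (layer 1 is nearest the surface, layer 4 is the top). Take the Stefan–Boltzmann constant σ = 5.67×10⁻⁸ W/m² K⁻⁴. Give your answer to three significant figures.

270 kelvin

Top-of-atmosphere balance: σT_e⁴ = S(1−α)/4 = 75.80 W/m² → T_e = 191.2 K.
In the N-layer model, layer k (counted from the surface) has T_k = (N+1−k)^(1/4)·T_e.
T_1 = (4)^(1/4)·191.2 = 270.4 K.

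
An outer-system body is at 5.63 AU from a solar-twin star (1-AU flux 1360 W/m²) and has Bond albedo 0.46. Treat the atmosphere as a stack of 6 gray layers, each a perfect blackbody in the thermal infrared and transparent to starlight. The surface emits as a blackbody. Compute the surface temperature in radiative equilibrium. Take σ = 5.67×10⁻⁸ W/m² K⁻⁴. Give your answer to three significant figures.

Irradiance scales as 1/d², so S = 1360 W/m² × (1/5.63)² = 42.91 W/m².
The effective emission temperature is T_e = [S(1−α)/(4σ)]^¼ = 100.5 K.
Layer-by-layer balance gives σT_s⁴ = (N+1)σT_e⁴, so T_s = 7^¼·100.5 = 163.5 K.

164 K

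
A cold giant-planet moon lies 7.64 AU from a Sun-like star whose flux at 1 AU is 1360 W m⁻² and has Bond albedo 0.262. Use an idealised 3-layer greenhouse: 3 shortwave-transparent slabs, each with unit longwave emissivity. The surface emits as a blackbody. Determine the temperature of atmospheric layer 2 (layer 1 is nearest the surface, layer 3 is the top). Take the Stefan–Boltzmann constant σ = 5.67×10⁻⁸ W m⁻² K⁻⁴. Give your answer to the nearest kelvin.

Flux at the orbit: S = 1360/(7.64)² = 23.30 W m⁻².
Top-of-atmosphere balance: σT_e⁴ = S(1−α)/4 = 4.299 W m⁻² → T_e = 93.31 K.
Each opaque layer satisfies 2T_j⁴ = T_{j−1}⁴ + T_{j+1}⁴, giving T_k⁴ = (N+1−k)T_e⁴.
With k = 2: T_2 = (3+1−2)^¼·93.31 K = 111.0 K.

111 K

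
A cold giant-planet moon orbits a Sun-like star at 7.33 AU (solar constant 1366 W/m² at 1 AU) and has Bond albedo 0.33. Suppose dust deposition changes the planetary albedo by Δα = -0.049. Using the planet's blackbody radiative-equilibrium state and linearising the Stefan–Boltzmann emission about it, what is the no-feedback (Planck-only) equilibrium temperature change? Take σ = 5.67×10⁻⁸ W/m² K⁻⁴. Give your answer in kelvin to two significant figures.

By the inverse-square law, S = 1366/7.33² = 25.42 W/m².
Unperturbed T_e = [25.42·(1−0.33)/(4σ)]^¼ = 93.09 K.
ΔF = −(S/4)Δα = −(25.42/4)×(-0.049) = 0.3114 W/m².
Planck response: λ_P = 4σT_e³ = 4·5.67×10⁻⁸·(93.09)³ = 0.1830 W/m²/K.
So ΔT₀ = 0.3114/0.1830 = 1.70 K.

1.7 K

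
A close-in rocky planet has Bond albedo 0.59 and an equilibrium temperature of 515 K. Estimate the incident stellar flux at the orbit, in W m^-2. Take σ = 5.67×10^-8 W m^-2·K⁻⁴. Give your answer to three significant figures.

From S(1−α)/4 = σT⁴: S = 4σT⁴/(1−α).
σT⁴ = 5.67×10⁻⁸·(515)⁴ = 3989 W m^-2.
S = 4·3989/0.41 = 38910 W m^-2.

38900 W m^-2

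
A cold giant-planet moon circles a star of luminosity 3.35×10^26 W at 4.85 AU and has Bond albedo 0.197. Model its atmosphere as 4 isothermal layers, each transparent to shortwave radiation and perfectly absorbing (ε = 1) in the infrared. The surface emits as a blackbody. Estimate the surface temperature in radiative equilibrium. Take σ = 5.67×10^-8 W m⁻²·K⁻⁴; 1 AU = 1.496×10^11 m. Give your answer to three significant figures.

173 K

d = 4.85 × 1.496×10^11 m = 7.256×10^11 m.
Flux at the orbit: S = L/(4πd²) = 3.35×10^26/(4π·(7.26×10^11)²) = 50.64 W m⁻².
Top-of-atmosphere balance: σT_e⁴ = S(1−α)/4 = 10.17 W m⁻² → T_e = 115.7 K.
Layer-by-layer balance gives σT_s⁴ = (N+1)σT_e⁴, so T_s = 5^¼·115.7 = 173.0 K.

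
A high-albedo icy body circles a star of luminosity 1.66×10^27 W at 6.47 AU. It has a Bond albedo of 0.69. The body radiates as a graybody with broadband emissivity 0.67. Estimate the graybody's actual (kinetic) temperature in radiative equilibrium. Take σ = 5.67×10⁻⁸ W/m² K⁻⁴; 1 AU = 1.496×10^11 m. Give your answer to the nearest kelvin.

130 K

Orbital distance: d = 6.47 AU = 9.679×10^11 m.
Flux at the orbit: S = L/(4πd²) = 1.66×10^27/(4π·(9.68×10^11)²) = 141.0 W/m².
Absorbed flux (global mean): S(1−α)/4 = 141.0·0.31/4 = 10.93 W/m².
Equating to εσT⁴ with ε = 0.67: T = (10.93/0.67σ)^(1/4) = 130.2 K.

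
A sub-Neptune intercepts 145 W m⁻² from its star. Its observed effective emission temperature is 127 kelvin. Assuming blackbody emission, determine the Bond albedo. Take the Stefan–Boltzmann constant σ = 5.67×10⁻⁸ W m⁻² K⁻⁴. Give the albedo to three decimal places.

0.593

From σT⁴ = S(1−α)/4 we invert for α: 1−α = 4σT⁴/S.
4σT⁴ = 4·5.67×10⁻⁸·(127)⁴ = 59.00 W m⁻².
1−α = 59.00/145.0 = 0.4069, so α = 0.5931.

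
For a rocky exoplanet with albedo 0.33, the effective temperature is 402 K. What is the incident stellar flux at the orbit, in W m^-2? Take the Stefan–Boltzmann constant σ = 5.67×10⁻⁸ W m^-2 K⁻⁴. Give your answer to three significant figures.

8840 W m^-2

Invert the energy balance for S: S = 4σT⁴/(1−α).
The emitted flux is σT⁴ = 1481 W m^-2.
So S = 4×1481/(1−0.33) = 8840 W m^-2.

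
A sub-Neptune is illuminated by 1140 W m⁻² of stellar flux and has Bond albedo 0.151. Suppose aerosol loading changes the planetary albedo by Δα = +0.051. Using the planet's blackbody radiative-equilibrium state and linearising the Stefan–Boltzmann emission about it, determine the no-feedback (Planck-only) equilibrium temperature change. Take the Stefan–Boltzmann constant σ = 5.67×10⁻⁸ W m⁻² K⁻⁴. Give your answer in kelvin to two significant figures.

The baseline emission temperature is T_e = 255.6 K.
TOA radiative forcing: ΔF = −S·Δα/4 = −1140·(+0.051)/4 = -14.53 W m⁻².
Linearising σT⁴ gives d(σT⁴)/dT = 4σT_e³ = 3.787 W m⁻² per K.
Hence the no-feedback warming is ΔF/(4σT_e³) = -3.84 K.

-3.8 K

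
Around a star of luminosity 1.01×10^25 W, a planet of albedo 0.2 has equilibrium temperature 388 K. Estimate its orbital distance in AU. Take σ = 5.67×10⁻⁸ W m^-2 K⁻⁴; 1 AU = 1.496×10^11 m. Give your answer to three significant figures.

0.0748 AU

Required flux: S = 4σT⁴/(1−α) = 6425 W m^-2.
S = L/(4πd²) → d = √(L/4πS) = √(1.01×10^25/(4π·6425)) = 1.118×10^10 m = 0.07476 AU.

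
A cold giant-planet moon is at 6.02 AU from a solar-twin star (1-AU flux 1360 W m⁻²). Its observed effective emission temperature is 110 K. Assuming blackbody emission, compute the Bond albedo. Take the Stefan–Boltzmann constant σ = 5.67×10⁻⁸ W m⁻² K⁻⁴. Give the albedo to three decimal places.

0.115

Flux at the orbit: S = 1360/(6.02)² = 37.53 W m⁻².
Rearranging the radiative balance, α = 1 − 4σT⁴/S.
σT⁴ = 8.301 W m⁻², so 4σT⁴ = 33.21 W m⁻².
1−α = 33.21/37.53 = 0.8848, so α = 0.1152.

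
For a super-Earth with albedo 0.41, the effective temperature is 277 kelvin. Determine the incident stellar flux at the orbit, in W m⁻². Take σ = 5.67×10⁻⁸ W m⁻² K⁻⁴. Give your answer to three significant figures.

Invert the energy balance for S: S = 4σT⁴/(1−α).
σT⁴ = 5.67×10⁻⁸·(277)⁴ = 333.8 W m⁻².
So S = 4×333.8/(1−0.41) = 2263 W m⁻².

2260 W m⁻²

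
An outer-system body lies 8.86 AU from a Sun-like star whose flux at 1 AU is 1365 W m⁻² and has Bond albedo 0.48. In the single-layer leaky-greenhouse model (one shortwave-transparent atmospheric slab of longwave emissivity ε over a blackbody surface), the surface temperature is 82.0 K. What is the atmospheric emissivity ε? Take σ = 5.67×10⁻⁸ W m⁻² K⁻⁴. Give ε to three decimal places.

0.236

Irradiance scales as 1/d², so S = 1365 W m⁻² × (1/8.86)² = 17.39 W m⁻².
TOA balance gives T_e = 79.46 K.
Since (2−ε)/2 = (T_e/T_s)⁴ = 0.8818, ε = 0.2364.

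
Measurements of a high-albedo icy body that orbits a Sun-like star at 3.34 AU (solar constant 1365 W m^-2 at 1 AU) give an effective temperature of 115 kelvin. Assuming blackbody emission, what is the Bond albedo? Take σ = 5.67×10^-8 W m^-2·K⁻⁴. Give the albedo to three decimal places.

0.676

Flux at the orbit: S = 1365/(3.34)² = 122.4 W m^-2.
From σT⁴ = S(1−α)/4 we invert for α: 1−α = 4σT⁴/S.
4σT⁴ = 4·5.67×10⁻⁸·(115)⁴ = 39.67 W m^-2.
Hence α = 1 − 39.67/122.4 = 0.6758.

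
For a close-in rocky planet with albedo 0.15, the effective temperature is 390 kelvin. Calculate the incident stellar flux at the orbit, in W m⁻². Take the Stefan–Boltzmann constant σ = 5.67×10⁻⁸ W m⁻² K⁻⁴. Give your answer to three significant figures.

Invert the energy balance for S: S = 4σT⁴/(1−α).
σT⁴ = 5.67×10⁻⁸·(390)⁴ = 1312 W m⁻².
S = 4·1312/0.85 = 6173 W m⁻².

6170 W m⁻²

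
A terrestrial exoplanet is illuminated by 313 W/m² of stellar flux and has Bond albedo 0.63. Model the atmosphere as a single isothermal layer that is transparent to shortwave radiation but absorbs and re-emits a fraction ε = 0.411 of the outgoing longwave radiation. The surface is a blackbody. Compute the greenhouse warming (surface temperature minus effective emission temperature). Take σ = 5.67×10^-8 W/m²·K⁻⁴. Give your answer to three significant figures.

At the top of the atmosphere, σT_e⁴ = S(1−α)/4 = 28.95 W/m², giving T_e = 150.3 K.
For a single slab of emissivity ε, T_s⁴ = 2T_e⁴/(2−ε); thus T_s = 150.3·(1.259)^(1/4) = 159.2 K.
T_s − T_e = 159.2 − 150.3 = 8.899 K.

8.90 K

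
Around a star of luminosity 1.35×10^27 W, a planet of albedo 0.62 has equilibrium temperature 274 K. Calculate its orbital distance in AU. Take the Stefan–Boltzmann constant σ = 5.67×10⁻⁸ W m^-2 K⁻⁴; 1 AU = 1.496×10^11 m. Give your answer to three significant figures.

Energy balance gives S = 4σT⁴/(1−α) = 3364 W m^-2.
S = L/(4πd²) → d = √(L/4πS) = √(1.35×10^27/(4π·3364)) = 1.787×10^11 m = 1.195 AU.

1.19 AU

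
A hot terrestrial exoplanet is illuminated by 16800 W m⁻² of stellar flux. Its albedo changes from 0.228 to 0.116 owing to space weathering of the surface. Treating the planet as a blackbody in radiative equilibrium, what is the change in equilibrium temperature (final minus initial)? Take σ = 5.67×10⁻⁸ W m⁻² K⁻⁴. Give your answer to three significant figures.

16.8 K

With α = 0.228, T₁ = 489.0 K.
With α = 0.116, T₂ = 505.9 K.
ΔT = T₂ − T₁ = 16.85 K.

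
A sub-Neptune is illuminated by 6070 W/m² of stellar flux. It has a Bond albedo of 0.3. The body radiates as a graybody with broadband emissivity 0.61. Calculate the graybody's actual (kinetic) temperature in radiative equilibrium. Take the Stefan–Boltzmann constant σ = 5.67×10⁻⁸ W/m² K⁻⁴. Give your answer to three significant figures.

The planet absorbs (1−α)S over its disc πR² and re-emits over 4πR², so the mean absorbed flux is (1−0.3)·6070/4 = 1062 W/m².
Radiative balance εσT⁴ = 1062 gives T = [1062/(0.61·σ)]^(1/4) = 418.6 K.

419 kelvin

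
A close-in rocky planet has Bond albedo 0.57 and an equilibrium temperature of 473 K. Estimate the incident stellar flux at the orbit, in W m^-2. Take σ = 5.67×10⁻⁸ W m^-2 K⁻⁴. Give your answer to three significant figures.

Invert the energy balance for S: S = 4σT⁴/(1−α).
The emitted flux is σT⁴ = 2838 W m^-2.
S = 4·2838/0.43 = 26400 W m^-2.

26400 W m^-2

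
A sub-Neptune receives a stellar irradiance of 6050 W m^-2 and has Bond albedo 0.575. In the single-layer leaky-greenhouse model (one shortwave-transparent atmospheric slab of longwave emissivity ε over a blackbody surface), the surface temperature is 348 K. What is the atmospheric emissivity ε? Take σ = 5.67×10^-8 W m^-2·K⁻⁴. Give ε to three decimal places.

0.454

First, T_e = [6050·(1−0.575)/(4σ)]^(1/4) = 326.3 K.
T_s⁴ = T_e⁴·2/(2−ε) → ε = 2 − 2(T_e/T_s)⁴ = 2 − 2·(326.3/348)⁴ = 0.4540.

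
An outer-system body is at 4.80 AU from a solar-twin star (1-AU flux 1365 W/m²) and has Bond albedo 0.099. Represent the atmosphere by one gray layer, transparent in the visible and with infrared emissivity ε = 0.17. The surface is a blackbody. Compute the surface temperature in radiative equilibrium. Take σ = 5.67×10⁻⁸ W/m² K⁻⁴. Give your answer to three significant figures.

127 K

By the inverse-square law, S = 1365/4.80² = 59.24 W/m².
At the top of the atmosphere, σT_e⁴ = S(1−α)/4 = 13.34 W/m², giving T_e = 123.9 K.
Surface balance with a leaky layer gives σT_s⁴ = σT_e⁴·2/(2−ε), so T_s = T_e·[2/(2−0.17)]^(1/4) = 126.6 K.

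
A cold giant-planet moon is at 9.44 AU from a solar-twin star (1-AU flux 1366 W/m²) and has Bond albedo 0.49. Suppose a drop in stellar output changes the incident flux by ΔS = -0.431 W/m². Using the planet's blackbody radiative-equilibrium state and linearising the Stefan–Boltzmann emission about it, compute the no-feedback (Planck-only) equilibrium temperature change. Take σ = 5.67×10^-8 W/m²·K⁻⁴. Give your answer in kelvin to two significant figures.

-0.54 K

Irradiance scales as 1/d², so S = 1366 W/m² × (1/9.44)² = 15.33 W/m².
The baseline emission temperature is T_e = 76.62 K.
TOA radiative forcing: ΔF = (1−α)ΔS/4 = 0.51·(-0.431)/4 = -0.05495 W/m².
Planck response: λ_P = 4σT_e³ = 4·5.67×10⁻⁸·(76.62)³ = 0.1020 W/m²/K.
ΔT₀ = ΔF/λ_P = -0.05495/0.1020 = -0.539 K.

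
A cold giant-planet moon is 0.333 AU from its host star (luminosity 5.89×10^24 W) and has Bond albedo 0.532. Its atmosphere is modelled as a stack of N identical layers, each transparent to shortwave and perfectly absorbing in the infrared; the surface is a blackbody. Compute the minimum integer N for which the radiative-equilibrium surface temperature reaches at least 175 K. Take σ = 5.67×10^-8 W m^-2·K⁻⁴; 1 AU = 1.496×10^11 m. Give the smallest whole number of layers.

d = 0.333 × 1.496×10^11 m = 4.982×10^10 m.
Spreading L over a sphere of radius d: S = 5.89×10^24/(4π·4.98×10^10²) = 188.9 W m^-2.
Top-of-atmosphere balance: σT_e⁴ = S(1−α)/4 = 22.10 W m^-2 → T_e = 140.5 K.
Need (N+1)T_e⁴ ≥ T_s⁴, i.e. N+1 ≥ (175/140.5)⁴ = 2.407.
The minimum whole number is N = 2.

2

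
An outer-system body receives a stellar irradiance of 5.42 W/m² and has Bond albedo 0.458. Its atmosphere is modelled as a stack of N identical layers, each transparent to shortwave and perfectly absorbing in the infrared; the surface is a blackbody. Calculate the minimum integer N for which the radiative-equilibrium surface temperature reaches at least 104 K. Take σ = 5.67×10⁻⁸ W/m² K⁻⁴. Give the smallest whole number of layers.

OLR = S(1−α)/4 = 0.7344 W/m²; the top layer radiates at T_e = 59.99 K.
Need (N+1)T_e⁴ ≥ T_s⁴, i.e. N+1 ≥ (104/59.99)⁴ = 9.032.
Rounding up, N = 9.

9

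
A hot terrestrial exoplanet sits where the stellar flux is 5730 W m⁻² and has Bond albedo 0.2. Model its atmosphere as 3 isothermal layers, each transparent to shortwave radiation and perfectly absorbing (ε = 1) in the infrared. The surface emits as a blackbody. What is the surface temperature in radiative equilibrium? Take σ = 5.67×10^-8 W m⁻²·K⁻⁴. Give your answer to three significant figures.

533 K

The effective emission temperature is T_e = [S(1−α)/(4σ)]^¼ = 377.1 K.
Layer-by-layer balance gives σT_s⁴ = (N+1)σT_e⁴, so T_s = 4^¼·377.1 = 533.2 K.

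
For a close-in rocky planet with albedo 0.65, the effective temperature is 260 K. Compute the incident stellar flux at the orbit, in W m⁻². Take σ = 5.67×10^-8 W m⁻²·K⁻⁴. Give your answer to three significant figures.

From S(1−α)/4 = σT⁴: S = 4σT⁴/(1−α).
The emitted flux is σT⁴ = 259.1 W m⁻².
S = 4·259.1/0.35 = 2961 W m⁻².

2960 W m⁻²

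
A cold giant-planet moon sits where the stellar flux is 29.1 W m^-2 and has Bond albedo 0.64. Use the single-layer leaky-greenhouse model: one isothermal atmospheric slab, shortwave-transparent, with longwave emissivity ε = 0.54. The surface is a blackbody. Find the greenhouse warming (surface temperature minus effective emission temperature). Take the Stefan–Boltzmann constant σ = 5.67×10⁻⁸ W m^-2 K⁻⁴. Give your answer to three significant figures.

Effective emission temperature (TOA balance): σT_e⁴ = S(1−α)/4 = 2.619 W m^-2 → T_e = 82.44 K.
For a single slab of emissivity ε, T_s⁴ = 2T_e⁴/(2−ε); thus T_s = 82.44·(1.37)^(1/4) = 89.19 K.
T_s − T_e = 89.19 − 82.44 = 6.748 K.

6.75 K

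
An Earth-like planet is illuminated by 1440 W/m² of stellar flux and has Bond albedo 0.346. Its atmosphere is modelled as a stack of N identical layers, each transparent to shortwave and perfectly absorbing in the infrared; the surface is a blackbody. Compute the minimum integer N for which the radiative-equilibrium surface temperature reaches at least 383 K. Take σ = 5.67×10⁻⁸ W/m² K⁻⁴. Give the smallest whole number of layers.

Top-of-atmosphere balance: σT_e⁴ = S(1−α)/4 = 235.4 W/m² → T_e = 253.8 K.
T_s = (N+1)^(1/4)·T_e ≥ 383 K requires N+1 ≥ (T_s/T_e)⁴ = (383/253.8)⁴ = 5.182.
The minimum whole number is N = 5.

5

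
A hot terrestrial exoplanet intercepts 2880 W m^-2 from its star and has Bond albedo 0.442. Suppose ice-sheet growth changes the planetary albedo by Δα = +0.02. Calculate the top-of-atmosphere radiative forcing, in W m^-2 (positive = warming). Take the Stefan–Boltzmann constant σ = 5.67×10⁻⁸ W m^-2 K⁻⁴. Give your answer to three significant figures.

TOA radiative forcing: ΔF = −S·Δα/4 = −2880·(+0.02)/4 = -14.40 W m^-2.

-14.4 W m^-2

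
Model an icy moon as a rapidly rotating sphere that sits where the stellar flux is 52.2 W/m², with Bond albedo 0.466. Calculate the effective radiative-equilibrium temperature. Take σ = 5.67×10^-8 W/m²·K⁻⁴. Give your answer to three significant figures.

Absorbed flux (global mean): S(1−α)/4 = 52.20·0.534/4 = 6.969 W/m².
In equilibrium σT⁴ equals this, so T = 105.3 K.

105 K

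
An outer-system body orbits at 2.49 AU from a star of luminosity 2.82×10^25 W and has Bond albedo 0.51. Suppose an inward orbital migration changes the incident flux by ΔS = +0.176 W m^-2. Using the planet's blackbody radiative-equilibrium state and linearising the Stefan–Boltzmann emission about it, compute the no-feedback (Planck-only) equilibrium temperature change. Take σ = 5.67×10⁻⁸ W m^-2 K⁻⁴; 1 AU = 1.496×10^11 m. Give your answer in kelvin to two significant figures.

0.21 K

d = 2.49 × 1.496×10^11 m = 3.725×10^11 m.
Flux at the orbit: S = L/(4πd²) = 2.82×10^25/(4π·(3.73×10^11)²) = 16.17 W m^-2.
Reference equilibrium: T_e = [S(1−α)/(4σ)]^(1/4) = 76.88 K.
Only a fraction (1−α) is absorbed and it's spread over 4πR², so ΔF = (1−α)ΔS/4 = 0.02156 W m^-2.
Linearising σT⁴ gives d(σT⁴)/dT = 4σT_e³ = 0.1031 W m^-2 per K.
So ΔT₀ = 0.02156/0.1031 = 0.209 K.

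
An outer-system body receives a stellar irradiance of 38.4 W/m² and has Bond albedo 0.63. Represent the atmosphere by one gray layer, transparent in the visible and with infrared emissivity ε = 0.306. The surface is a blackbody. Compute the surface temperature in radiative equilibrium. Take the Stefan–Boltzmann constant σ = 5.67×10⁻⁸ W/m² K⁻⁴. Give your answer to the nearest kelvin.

93 K

Effective emission temperature (TOA balance): σT_e⁴ = S(1−α)/4 = 3.552 W/m² → T_e = 88.97 K.
The surface balance (absorbed SW + ε·downward IR = σT_s⁴) with T_a⁴ = T_s⁴/2 reduces to T_s = T_e·[2/(2−ε)]^¼ = 92.74 K.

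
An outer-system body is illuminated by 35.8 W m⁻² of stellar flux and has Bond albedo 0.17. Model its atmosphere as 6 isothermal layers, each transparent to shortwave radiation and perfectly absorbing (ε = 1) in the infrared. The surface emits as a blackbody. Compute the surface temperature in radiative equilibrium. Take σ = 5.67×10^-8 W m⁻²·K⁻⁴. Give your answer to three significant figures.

174 kelvin

The effective emission temperature is T_e = [S(1−α)/(4σ)]^¼ = 107.0 K.
With N = 6 opaque layers, T_s = (N+1)^(1/4)·T_e = 7^(1/4)·107.0 = 174.0 K.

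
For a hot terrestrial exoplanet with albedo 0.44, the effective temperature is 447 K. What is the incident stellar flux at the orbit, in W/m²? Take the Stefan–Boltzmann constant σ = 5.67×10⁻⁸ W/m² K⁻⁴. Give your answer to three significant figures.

Invert the energy balance for S: S = 4σT⁴/(1−α).
σT⁴ = 5.67×10⁻⁸·(447)⁴ = 2264 W/m².
S = 4·2264/0.56 = 16170 W/m².

16200 W/m²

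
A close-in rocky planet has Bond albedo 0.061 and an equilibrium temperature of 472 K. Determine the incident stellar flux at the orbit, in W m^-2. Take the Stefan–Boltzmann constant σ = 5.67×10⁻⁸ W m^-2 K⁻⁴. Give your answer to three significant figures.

From S(1−α)/4 = σT⁴: S = 4σT⁴/(1−α).
The emitted flux is σT⁴ = 2814 W m^-2.
S = 4·2814/0.939 = 11990 W m^-2.

12000 W m^-2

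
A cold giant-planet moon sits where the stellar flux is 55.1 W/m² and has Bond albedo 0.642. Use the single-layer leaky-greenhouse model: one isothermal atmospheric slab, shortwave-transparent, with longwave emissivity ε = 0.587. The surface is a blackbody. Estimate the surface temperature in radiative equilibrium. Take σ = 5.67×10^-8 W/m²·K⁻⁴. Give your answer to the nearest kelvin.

Effective emission temperature (TOA balance): σT_e⁴ = S(1−α)/4 = 4.931 W/m² → T_e = 96.57 K.
For a single slab of emissivity ε, T_s⁴ = 2T_e⁴/(2−ε); thus T_s = 96.57·(1.415)^(1/4) = 105.3 K.

105 K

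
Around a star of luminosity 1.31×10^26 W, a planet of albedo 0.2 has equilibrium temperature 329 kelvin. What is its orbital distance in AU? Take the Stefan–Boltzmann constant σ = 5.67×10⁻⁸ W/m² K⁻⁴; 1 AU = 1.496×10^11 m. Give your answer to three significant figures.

The flux needed for this T is 4σT⁴/(1−0.2) = 3322 W/m².
Then d = [L/(4πS)]^(1/2) = 5.602×10^10 m, i.e. 0.3745 AU.

0.374 AU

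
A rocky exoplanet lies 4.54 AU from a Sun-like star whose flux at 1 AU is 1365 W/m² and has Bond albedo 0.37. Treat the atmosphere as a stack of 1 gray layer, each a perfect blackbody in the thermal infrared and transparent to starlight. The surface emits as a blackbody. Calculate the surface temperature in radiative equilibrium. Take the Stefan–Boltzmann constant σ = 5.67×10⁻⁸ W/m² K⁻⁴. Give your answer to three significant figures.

138 K

By the inverse-square law, S = 1365/4.54² = 66.22 W/m².
Top-of-atmosphere balance: σT_e⁴ = S(1−α)/4 = 10.43 W/m² → T_e = 116.5 K.
Layer-by-layer balance gives σT_s⁴ = (N+1)σT_e⁴, so T_s = 2^¼·116.5 = 138.5 K.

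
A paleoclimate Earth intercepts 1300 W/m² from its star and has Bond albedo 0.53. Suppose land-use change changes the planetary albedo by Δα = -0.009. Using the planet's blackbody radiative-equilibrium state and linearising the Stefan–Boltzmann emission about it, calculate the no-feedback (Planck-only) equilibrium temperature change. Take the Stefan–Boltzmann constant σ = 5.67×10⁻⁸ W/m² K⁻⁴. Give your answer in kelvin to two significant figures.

1.1 K

The baseline emission temperature is T_e = 227.8 K.
ΔF = −(S/4)Δα = −(1300/4)×(-0.009) = 2.925 W/m².
Planck response: λ_P = 4σT_e³ = 4·5.67×10⁻⁸·(227.8)³ = 2.682 W/m²/K.
Hence the no-feedback warming is ΔF/(4σT_e³) = 1.09 K.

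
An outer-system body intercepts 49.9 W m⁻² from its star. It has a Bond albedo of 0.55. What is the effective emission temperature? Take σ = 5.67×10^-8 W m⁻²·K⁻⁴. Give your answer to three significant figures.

The planet absorbs (1−α)S over its disc πR² and re-emits over 4πR², so the mean absorbed flux is (1−0.55)·49.90/4 = 5.614 W m⁻².
Balancing against σT⁴: T = (5.614/5.67×10⁻⁸)^(1/4) = 99.75 K.

99.8 K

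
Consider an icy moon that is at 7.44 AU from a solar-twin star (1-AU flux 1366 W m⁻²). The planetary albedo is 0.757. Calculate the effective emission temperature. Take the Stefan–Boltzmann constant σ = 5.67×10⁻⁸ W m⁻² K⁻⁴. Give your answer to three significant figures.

71.7 K

Flux at the orbit: S = 1366/(7.44)² = 24.68 W m⁻².
The planet absorbs (1−α)S over its disc πR² and re-emits over 4πR², so the mean absorbed flux is (1−0.757)·24.68/4 = 1.499 W m⁻².
Balancing against σT⁴: T = (1.499/5.67×10⁻⁸)^(1/4) = 71.71 K.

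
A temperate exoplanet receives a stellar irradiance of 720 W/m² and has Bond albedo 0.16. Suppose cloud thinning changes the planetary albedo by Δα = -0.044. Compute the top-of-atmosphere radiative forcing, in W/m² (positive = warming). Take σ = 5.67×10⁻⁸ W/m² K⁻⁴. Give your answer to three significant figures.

7.92 W/m²

ΔF = −(S/4)Δα = −(720.0/4)×(-0.044) = 7.920 W/m².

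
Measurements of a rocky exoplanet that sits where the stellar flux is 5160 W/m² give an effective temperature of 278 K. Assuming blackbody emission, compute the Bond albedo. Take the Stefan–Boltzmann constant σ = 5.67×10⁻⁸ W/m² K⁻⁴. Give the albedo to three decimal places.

0.737

From σT⁴ = S(1−α)/4 we invert for α: 1−α = 4σT⁴/S.
σT⁴ = 338.7 W/m², so 4σT⁴ = 1355 W/m².
1−α = 1355/5160 = 0.2625, so α = 0.7375.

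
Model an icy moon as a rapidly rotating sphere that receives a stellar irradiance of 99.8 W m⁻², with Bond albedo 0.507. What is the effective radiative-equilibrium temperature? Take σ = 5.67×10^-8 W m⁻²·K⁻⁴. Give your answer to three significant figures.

Absorbed flux (global mean): S(1−α)/4 = 99.80·0.493/4 = 12.30 W m⁻².
Set σT⁴ = 12.30 → T = (12.30/σ)^(1/4) = 121.4 K.

121 K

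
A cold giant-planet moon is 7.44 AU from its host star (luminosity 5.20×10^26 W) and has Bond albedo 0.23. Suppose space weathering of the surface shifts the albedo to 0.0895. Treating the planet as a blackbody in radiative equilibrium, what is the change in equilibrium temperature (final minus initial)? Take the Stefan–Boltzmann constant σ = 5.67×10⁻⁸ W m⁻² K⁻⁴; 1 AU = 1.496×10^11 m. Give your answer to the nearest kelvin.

4 K

Orbital distance: d = 7.44 AU = 1.113×10^12 m.
Flux at the orbit: S = L/(4πd²) = 5.20×10^26/(4π·(1.11×10^12)²) = 33.40 W m⁻².
With α = 0.23, T₁ = 103.2 K.
With α = 0.0895, T₂ = 107.6 K.
Change: 107.6 − 103.2 = 4.416 K.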